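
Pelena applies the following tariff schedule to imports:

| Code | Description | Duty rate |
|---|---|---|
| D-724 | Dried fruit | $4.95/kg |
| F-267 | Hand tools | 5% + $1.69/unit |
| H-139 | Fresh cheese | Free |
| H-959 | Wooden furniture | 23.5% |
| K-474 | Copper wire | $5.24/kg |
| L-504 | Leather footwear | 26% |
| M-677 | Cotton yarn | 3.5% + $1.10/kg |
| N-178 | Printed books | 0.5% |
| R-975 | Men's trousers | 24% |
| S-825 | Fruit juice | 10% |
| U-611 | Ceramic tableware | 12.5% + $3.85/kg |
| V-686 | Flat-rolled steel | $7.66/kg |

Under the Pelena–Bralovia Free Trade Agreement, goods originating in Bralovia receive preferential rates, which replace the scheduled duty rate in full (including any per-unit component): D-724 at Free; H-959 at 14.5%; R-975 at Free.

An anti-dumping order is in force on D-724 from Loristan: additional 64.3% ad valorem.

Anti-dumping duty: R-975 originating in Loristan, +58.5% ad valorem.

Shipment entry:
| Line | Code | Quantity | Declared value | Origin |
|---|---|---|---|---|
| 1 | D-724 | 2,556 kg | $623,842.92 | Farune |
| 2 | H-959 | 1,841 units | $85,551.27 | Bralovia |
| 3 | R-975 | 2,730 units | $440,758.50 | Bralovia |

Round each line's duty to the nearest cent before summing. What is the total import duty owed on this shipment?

Line 1 (D-724, Farune, 2,556 kg, $623,842.92):
Base rate for D-724 is $4.95/kg.
D-724 has an FTA preferential rate, but origin Farune is not Bralovia; base rate stands.
The additional-duty order on D-724 targets Loristan, not Farune; it does not apply.
Duty = 2,556 × $4.95 = $12,652.20.
Line 2 (H-959, Bralovia, 1,841 units, $85,551.27):
Base rate for H-959 is 23.5%.
Origin Bralovia qualifies under the Pelena–Bralovia agreement and H-959 is covered: preferential rate 14.5% applies instead.
Duty = $85,551.27 × 14.5% = $12,404.93.
Line 3 (R-975, Bralovia, 2,730 units, $440,758.50):
Base rate for R-975 is 24%.
Origin Bralovia qualifies under the Pelena–Bralovia agreement and R-975 is covered: preferential rate Free applies instead.
The additional-duty order on R-975 targets Loristan, not Bralovia; it does not apply.
Duty = $440,758.50 × 0% = $0.00.
Total = $12,652.20 + $12,404.93 + $0.00 = $25,057.13.

$25,057.13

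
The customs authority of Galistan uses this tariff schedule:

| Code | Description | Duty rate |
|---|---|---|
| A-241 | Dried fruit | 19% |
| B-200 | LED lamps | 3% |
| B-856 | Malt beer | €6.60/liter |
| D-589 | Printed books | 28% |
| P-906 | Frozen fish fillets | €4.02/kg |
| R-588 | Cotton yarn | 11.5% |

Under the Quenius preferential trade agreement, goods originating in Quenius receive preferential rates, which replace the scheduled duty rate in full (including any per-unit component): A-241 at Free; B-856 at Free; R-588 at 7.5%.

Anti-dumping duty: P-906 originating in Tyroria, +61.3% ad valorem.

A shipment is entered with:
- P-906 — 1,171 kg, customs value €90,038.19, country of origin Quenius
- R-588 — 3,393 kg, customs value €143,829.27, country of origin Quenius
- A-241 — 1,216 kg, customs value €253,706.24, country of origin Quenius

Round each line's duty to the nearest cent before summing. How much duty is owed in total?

Line 1 (P-906, Quenius, 1,171 kg, €90,038.19):
Base rate for P-906 is €4.02/kg.
Origin Quenius is the FTA partner but P-906 is not on the preference list; base rate stands.
The additional-duty order on P-906 targets Tyroria, not Quenius; it does not apply.
Duty = 1,171 × €4.02 = €4,707.42.
Line 2 (R-588, Quenius, 3,393 kg, €143,829.27):
Base rate for R-588 is 11.5%.
Origin Quenius qualifies under the Galistan–Quenius agreement and R-588 is covered: preferential rate 7.5% applies instead.
Duty = €143,829.27 × 7.5% = €10,787.20.
Line 3 (A-241, Quenius, 1,216 kg, €253,706.24):
Base rate for A-241 is 19%.
Origin Quenius qualifies under the Galistan–Quenius agreement and A-241 is covered: preferential rate Free applies instead.
Duty = €253,706.24 × 0% = €0.00.
Total = €4,707.42 + €10,787.20 + €0.00 = €15,494.62.

€15,494.62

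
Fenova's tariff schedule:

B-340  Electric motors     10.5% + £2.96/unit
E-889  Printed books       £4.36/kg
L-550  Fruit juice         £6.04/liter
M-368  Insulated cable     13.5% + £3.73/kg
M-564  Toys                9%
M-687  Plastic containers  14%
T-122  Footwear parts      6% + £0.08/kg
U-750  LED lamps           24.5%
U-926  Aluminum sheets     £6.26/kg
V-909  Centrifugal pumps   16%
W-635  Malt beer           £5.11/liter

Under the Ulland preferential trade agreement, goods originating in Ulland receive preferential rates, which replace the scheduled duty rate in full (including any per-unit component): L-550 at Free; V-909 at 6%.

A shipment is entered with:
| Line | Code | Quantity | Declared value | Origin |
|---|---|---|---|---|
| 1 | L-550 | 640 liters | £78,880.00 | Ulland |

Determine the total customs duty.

£0.00

Line 1 (L-550, Ulland, 640 liters, £78,880.00):
Base rate for L-550 is £6.04/liter.
Origin Ulland qualifies under the Fenova–Ulland agreement and L-550 is covered: preferential rate Free applies instead.
Duty = £78,880.00 × 0% = £0.00.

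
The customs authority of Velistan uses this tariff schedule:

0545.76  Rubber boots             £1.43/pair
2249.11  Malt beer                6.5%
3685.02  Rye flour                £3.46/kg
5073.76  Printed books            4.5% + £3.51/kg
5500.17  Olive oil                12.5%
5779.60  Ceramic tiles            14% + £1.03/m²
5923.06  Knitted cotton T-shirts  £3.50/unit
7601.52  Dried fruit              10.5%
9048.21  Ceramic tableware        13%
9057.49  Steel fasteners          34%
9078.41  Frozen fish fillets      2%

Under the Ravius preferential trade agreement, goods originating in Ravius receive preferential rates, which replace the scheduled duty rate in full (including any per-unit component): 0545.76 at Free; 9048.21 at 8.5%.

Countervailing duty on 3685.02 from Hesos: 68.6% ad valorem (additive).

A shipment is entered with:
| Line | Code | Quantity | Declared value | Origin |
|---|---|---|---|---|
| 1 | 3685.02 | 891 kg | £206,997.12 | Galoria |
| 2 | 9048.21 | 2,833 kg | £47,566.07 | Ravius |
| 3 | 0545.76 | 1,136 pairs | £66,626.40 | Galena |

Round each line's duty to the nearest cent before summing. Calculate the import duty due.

Line 1 (3685.02, Galoria, 891 kg, £206,997.12):
Base rate for 3685.02 is £3.46/kg.
The additional-duty order on 3685.02 targets Hesos, not Galoria; it does not apply.
Duty = 891 × £3.46 = £3,082.86.
Line 2 (9048.21, Ravius, 2,833 kg, £47,566.07):
Base rate for 9048.21 is 13%.
Origin Ravius qualifies under the Velistan–Ravius agreement and 9048.21 is covered: preferential rate 8.5% applies instead.
Duty = £47,566.07 × 8.5% = £4,043.12.
Line 3 (0545.76, Galena, 1,136 pairs, £66,626.40):
Base rate for 0545.76 is £1.43/pair.
0545.76 has an FTA preferential rate, but origin Galena is not Ravius; base rate stands.
Duty = 1,136 × £1.43 = £1,624.48.
Total = £3,082.86 + £4,043.12 + £1,624.48 = £8,750.46.

£8,750.46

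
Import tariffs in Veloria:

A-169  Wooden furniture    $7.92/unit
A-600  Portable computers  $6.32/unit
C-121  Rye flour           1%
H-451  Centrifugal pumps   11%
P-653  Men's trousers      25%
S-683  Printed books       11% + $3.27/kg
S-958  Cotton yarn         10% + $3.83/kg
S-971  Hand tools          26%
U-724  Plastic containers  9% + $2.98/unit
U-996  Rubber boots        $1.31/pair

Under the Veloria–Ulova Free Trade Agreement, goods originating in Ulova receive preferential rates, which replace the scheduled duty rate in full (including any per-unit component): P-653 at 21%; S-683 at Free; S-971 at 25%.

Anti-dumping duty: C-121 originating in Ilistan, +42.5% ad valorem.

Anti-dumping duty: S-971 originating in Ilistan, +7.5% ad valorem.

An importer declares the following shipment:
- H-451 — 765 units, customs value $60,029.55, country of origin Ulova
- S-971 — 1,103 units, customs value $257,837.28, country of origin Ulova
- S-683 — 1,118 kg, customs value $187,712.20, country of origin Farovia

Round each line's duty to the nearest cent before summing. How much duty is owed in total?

$95,366.77

Line 1 (H-451, Ulova, 765 units, $60,029.55):
Base rate for H-451 is 11%.
Origin Ulova is the FTA partner but H-451 is not on the preference list; base rate stands.
Duty = $60,029.55 × 11% = $6,603.25.
Line 2 (S-971, Ulova, 1,103 units, $257,837.28):
Base rate for S-971 is 26%.
Origin Ulova qualifies under the Veloria–Ulova agreement and S-971 is covered: preferential rate 25% applies instead.
The additional-duty order on S-971 targets Ilistan, not Ulova; it does not apply.
Duty = $257,837.28 × 25% = $64,459.32.
Line 3 (S-683, Farovia, 1,118 kg, $187,712.20):
Base rate for S-683 is 11% + $3.27/kg.
S-683 has an FTA preferential rate, but origin Farovia is not Ulova; base rate stands.
Duty = $187,712.20 × 11% + 1,118 × $3.27 = $24,304.20.
Total = $6,603.25 + $64,459.32 + $24,304.20 = $95,366.77.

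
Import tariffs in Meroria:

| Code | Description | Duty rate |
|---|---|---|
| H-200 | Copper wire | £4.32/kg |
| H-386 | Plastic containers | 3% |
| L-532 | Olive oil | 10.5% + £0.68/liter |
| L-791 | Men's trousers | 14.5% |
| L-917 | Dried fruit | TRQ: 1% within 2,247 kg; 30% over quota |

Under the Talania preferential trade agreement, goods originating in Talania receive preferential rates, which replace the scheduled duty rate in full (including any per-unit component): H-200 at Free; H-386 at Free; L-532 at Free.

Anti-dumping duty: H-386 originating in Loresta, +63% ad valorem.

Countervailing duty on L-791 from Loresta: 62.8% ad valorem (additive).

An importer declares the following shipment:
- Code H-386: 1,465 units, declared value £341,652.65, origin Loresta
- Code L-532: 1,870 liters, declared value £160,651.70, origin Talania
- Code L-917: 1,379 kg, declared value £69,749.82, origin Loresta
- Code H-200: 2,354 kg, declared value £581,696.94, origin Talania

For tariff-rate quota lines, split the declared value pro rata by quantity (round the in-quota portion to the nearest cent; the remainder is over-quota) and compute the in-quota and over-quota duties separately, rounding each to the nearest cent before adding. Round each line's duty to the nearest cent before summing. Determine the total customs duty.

Line 1 (H-386, Loresta, 1,465 units, £341,652.65):
Base rate for H-386 is 3%.
H-386 has an FTA preferential rate, but origin Loresta is not Talania; base rate stands.
Additional duty on H-386 from Loresta: +63%. Applied ad valorem rate: 3% + 63% = 66%.
Duty = £341,652.65 × 66% = £225,490.75.
Line 2 (L-532, Talania, 1,870 liters, £160,651.70):
Base rate for L-532 is 10.5% + £0.68/liter.
Origin Talania qualifies under the Meroria–Talania agreement and L-532 is covered: preferential rate Free applies instead.
Duty = £160,651.70 × 0% = £0.00.
Line 3 (L-917, Loresta, 1,379 kg, £69,749.82):
Code L-917 is under a tariff-rate quota (threshold 2,247 kg). Quantity 1,379 kg is within the quota, so the in-quota rate 1% applies to the full value.
Duty = £69,749.82 × 1% = £697.50.
Line 4 (H-200, Talania, 2,354 kg, £581,696.94):
Base rate for H-200 is £4.32/kg.
Origin Talania qualifies under the Meroria–Talania agreement and H-200 is covered: preferential rate Free applies instead.
Duty = £581,696.94 × 0% = £0.00.
Total = £225,490.75 + £0.00 + £697.50 + £0.00 = £226,188.25.

£226,188.25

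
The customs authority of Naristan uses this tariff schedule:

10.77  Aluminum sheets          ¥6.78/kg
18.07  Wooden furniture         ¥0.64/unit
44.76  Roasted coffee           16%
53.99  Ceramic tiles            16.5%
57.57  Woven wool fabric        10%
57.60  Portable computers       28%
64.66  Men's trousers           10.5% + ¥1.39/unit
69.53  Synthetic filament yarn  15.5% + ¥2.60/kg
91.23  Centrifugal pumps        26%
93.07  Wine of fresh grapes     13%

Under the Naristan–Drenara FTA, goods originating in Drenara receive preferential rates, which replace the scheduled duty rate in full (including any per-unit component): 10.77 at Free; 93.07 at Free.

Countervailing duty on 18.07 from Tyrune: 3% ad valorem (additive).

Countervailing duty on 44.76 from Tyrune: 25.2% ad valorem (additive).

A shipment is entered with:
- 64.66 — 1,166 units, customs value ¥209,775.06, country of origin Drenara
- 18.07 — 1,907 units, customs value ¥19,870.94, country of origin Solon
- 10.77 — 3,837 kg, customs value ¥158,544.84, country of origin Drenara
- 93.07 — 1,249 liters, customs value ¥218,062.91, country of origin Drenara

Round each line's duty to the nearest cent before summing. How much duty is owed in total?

Line 1 (64.66, Drenara, 1,166 units, ¥209,775.06):
Base rate for 64.66 is 10.5% + ¥1.39/unit.
Origin Drenara is the FTA partner but 64.66 is not on the preference list; base rate stands.
Duty = ¥209,775.06 × 10.5% + 1,166 × ¥1.39 = ¥23,647.12.
Line 2 (18.07, Solon, 1,907 units, ¥19,870.94):
Base rate for 18.07 is ¥0.64/unit.
The additional-duty order on 18.07 targets Tyrune, not Solon; it does not apply.
Duty = 1,907 × ¥0.64 = ¥1,220.48.
Line 3 (10.77, Drenara, 3,837 kg, ¥158,544.84):
Base rate for 10.77 is ¥6.78/kg.
Origin Drenara qualifies under the Naristan–Drenara agreement and 10.77 is covered: preferential rate Free applies instead.
Duty = ¥158,544.84 × 0% = ¥0.00.
Line 4 (93.07, Drenara, 1,249 liters, ¥218,062.91):
Base rate for 93.07 is 13%.
Origin Drenara qualifies under the Naristan–Drenara agreement and 93.07 is covered: preferential rate Free applies instead.
Duty = ¥218,062.91 × 0% = ¥0.00.
Total = ¥23,647.12 + ¥1,220.48 + ¥0.00 + ¥0.00 = ¥24,867.60.

¥24,867.60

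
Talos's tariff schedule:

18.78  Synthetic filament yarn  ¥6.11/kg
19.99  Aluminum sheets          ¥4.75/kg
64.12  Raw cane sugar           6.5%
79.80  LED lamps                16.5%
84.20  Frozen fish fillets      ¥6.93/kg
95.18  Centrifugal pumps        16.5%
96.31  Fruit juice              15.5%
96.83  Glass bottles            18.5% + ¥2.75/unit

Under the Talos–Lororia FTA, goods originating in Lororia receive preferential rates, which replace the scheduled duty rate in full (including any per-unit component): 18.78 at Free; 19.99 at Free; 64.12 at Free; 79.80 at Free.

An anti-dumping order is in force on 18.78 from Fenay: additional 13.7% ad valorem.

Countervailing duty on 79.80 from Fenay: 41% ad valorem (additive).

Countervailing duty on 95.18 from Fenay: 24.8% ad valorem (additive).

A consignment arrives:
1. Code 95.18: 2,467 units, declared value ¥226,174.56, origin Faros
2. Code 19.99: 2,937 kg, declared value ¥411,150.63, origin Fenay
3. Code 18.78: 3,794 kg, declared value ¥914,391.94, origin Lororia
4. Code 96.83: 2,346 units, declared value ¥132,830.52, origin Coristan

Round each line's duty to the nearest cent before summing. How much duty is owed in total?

¥82,294.70

Line 1 (95.18, Faros, 2,467 units, ¥226,174.56):
Base rate for 95.18 is 16.5%.
The additional-duty order on 95.18 targets Fenay, not Faros; it does not apply.
Duty = ¥226,174.56 × 16.5% = ¥37,318.80.
Line 2 (19.99, Fenay, 2,937 kg, ¥411,150.63):
Base rate for 19.99 is ¥4.75/kg.
19.99 has an FTA preferential rate, but origin Fenay is not Lororia; base rate stands.
Duty = 2,937 × ¥4.75 = ¥13,950.75.
Line 3 (18.78, Lororia, 3,794 kg, ¥914,391.94):
Base rate for 18.78 is ¥6.11/kg.
Origin Lororia qualifies under the Talos–Lororia agreement and 18.78 is covered: preferential rate Free applies instead.
The additional-duty order on 18.78 targets Fenay, not Lororia; it does not apply.
Duty = ¥914,391.94 × 0% = ¥0.00.
Line 4 (96.83, Coristan, 2,346 units, ¥132,830.52):
Base rate for 96.83 is 18.5% + ¥2.75/unit.
Duty = ¥132,830.52 × 18.5% + 2,346 × ¥2.75 = ¥31,025.15.
Total = ¥37,318.80 + ¥13,950.75 + ¥0.00 + ¥31,025.15 = ¥82,294.70.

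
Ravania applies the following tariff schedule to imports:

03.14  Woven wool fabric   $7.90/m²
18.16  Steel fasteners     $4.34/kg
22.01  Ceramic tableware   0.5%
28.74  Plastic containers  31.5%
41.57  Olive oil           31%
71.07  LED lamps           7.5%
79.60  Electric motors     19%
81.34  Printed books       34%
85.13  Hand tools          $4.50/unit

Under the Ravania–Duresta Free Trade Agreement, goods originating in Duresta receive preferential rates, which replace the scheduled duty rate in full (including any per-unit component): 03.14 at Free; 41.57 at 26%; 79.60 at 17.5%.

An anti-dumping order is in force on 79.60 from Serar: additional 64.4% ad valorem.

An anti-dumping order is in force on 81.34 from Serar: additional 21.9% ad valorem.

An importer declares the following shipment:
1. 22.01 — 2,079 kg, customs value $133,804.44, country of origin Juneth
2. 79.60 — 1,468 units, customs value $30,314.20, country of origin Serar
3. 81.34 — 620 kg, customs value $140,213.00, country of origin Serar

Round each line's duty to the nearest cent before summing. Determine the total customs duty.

Line 1 (22.01, Juneth, 2,079 kg, $133,804.44):
Base rate for 22.01 is 0.5%.
Duty = $133,804.44 × 0.5% = $669.02.
Line 2 (79.60, Serar, 1,468 units, $30,314.20):
Base rate for 79.60 is 19%.
79.60 has an FTA preferential rate, but origin Serar is not Duresta; base rate stands.
Additional duty on 79.60 from Serar: +64.4%. Applied ad valorem rate: 19% + 64.4% = 83.4%.
Duty = $30,314.20 × 83.4% = $25,282.04.
Line 3 (81.34, Serar, 620 kg, $140,213.00):
Base rate for 81.34 is 34%.
Additional duty on 81.34 from Serar: +21.9%. Applied ad valorem rate: 34% + 21.9% = 55.9%.
Duty = $140,213.00 × 55.9% = $78,379.07.
Total = $669.02 + $25,282.04 + $78,379.07 = $104,330.13.

$104,330.13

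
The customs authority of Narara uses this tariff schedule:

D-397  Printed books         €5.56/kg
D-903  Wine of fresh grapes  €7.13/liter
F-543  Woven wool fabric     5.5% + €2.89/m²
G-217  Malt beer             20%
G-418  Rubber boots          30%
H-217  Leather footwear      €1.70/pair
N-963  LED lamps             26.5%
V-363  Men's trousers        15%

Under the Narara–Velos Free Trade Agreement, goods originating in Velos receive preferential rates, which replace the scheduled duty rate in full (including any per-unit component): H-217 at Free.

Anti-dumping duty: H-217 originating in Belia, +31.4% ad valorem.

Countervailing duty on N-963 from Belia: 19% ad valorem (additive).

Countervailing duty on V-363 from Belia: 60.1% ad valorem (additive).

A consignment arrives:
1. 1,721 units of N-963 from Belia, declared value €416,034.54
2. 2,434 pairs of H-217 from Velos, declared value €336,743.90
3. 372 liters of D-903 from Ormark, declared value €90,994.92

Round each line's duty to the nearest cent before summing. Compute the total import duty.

€191,948.08

Line 1 (N-963, Belia, 1,721 units, €416,034.54):
Base rate for N-963 is 26.5%.
Additional duty on N-963 from Belia: +19%. Applied ad valorem rate: 26.5% + 19% = 45.5%.
Duty = €416,034.54 × 45.5% = €189,295.72.
Line 2 (H-217, Velos, 2,434 pairs, €336,743.90):
Base rate for H-217 is €1.70/pair.
Origin Velos qualifies under the Narara–Velos agreement and H-217 is covered: preferential rate Free applies instead.
The additional-duty order on H-217 targets Belia, not Velos; it does not apply.
Duty = €336,743.90 × 0% = €0.00.
Line 3 (D-903, Ormark, 372 liters, €90,994.92):
Base rate for D-903 is €7.13/liter.
Duty = 372 × €7.13 = €2,652.36.
Total = €189,295.72 + €0.00 + €2,652.36 = €191,948.08.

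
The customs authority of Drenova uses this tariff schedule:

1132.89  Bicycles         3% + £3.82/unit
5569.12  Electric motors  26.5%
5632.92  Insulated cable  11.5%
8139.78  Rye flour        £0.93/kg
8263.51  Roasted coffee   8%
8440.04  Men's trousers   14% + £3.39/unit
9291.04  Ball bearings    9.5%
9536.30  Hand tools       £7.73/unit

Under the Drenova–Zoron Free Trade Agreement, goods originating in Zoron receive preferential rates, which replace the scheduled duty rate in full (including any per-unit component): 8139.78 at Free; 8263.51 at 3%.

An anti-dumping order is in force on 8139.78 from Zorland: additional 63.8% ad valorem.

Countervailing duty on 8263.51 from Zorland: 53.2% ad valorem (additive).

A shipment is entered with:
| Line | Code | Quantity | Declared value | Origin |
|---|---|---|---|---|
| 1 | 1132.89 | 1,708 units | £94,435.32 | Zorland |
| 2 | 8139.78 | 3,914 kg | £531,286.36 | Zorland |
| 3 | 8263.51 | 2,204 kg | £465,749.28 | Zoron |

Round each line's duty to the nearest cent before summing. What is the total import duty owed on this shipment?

£365,930.82

Line 1 (1132.89, Zorland, 1,708 units, £94,435.32):
Base rate for 1132.89 is 3% + £3.82/unit.
Duty = £94,435.32 × 3% + 1,708 × £3.82 = £9,357.62.
Line 2 (8139.78, Zorland, 3,914 kg, £531,286.36):
Base rate for 8139.78 is £0.93/kg.
8139.78 has an FTA preferential rate, but origin Zorland is not Zoron; base rate stands.
Additional duty on 8139.78 from Zorland: +63.8% ad valorem. Applied ad valorem rate = 63.8%.
Duty = £531,286.36 × 63.8% + 3,914 × £0.93 = £342,600.72.
Line 3 (8263.51, Zoron, 2,204 kg, £465,749.28):
Base rate for 8263.51 is 8%.
Origin Zoron qualifies under the Drenova–Zoron agreement and 8263.51 is covered: preferential rate 3% applies instead.
The additional-duty order on 8263.51 targets Zorland, not Zoron; it does not apply.
Duty = £465,749.28 × 3% = £13,972.48.
Total = £9,357.62 + £342,600.72 + £13,972.48 = £365,930.82.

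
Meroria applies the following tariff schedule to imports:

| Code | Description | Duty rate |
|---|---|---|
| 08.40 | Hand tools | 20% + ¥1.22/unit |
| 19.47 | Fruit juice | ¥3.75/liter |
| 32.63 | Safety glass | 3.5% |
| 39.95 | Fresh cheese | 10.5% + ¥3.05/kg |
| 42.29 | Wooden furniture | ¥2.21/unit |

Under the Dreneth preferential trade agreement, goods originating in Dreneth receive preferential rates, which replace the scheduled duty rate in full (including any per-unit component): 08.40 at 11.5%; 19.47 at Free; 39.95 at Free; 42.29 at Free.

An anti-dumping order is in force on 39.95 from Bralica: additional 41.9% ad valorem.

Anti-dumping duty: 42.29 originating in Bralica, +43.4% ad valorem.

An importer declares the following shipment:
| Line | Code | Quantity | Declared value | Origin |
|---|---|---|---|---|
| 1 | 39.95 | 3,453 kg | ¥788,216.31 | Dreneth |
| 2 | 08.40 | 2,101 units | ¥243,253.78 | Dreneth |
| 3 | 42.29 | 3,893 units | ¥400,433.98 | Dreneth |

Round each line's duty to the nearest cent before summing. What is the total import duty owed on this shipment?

¥27,974.18

Line 1 (39.95, Dreneth, 3,453 kg, ¥788,216.31):
Base rate for 39.95 is 10.5% + ¥3.05/kg.
Origin Dreneth qualifies under the Meroria–Dreneth agreement and 39.95 is covered: preferential rate Free applies instead.
The additional-duty order on 39.95 targets Bralica, not Dreneth; it does not apply.
Duty = ¥788,216.31 × 0% = ¥0.00.
Line 2 (08.40, Dreneth, 2,101 units, ¥243,253.78):
Base rate for 08.40 is 20% + ¥1.22/unit.
Origin Dreneth qualifies under the Meroria–Dreneth agreement and 08.40 is covered: preferential rate 11.5% applies instead.
Duty = ¥243,253.78 × 11.5% = ¥27,974.18.
Line 3 (42.29, Dreneth, 3,893 units, ¥400,433.98):
Base rate for 42.29 is ¥2.21/unit.
Origin Dreneth qualifies under the Meroria–Dreneth agreement and 42.29 is covered: preferential rate Free applies instead.
The additional-duty order on 42.29 targets Bralica, not Dreneth; it does not apply.
Duty = ¥400,433.98 × 0% = ¥0.00.
Total = ¥0.00 + ¥27,974.18 + ¥0.00 = ¥27,974.18.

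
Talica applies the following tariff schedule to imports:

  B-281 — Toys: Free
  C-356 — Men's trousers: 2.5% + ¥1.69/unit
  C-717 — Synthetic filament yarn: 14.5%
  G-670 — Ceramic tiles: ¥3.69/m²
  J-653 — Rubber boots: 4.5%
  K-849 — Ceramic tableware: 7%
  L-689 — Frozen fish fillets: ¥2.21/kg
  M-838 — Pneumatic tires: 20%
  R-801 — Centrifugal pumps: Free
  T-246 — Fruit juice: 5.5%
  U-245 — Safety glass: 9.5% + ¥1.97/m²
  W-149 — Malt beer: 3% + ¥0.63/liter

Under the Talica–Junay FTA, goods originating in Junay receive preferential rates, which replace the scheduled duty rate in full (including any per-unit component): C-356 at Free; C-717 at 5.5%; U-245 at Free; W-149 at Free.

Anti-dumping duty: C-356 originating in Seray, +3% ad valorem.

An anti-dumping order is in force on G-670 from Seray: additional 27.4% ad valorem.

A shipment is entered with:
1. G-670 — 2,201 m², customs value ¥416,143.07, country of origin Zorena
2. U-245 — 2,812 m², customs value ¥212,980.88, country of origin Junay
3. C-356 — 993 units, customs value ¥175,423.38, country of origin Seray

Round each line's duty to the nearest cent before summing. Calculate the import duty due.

Line 1 (G-670, Zorena, 2,201 m², ¥416,143.07):
Base rate for G-670 is ¥3.69/m².
The additional-duty order on G-670 targets Seray, not Zorena; it does not apply.
Duty = 2,201 × ¥3.69 = ¥8,121.69.
Line 2 (U-245, Junay, 2,812 m², ¥212,980.88):
Base rate for U-245 is 9.5% + ¥1.97/m².
Origin Junay qualifies under the Talica–Junay agreement and U-245 is covered: preferential rate Free applies instead.
Duty = ¥212,980.88 × 0% = ¥0.00.
Line 3 (C-356, Seray, 993 units, ¥175,423.38):
Base rate for C-356 is 2.5% + ¥1.69/unit.
C-356 has an FTA preferential rate, but origin Seray is not Junay; base rate stands.
Additional duty on C-356 from Seray: +3%. Applied ad valorem rate: 2.5% + 3% = 5.5%.
Duty = ¥175,423.38 × 5.5% + 993 × ¥1.69 = ¥11,326.46.
Total = ¥8,121.69 + ¥0.00 + ¥11,326.46 = ¥19,448.15.

¥19,448.15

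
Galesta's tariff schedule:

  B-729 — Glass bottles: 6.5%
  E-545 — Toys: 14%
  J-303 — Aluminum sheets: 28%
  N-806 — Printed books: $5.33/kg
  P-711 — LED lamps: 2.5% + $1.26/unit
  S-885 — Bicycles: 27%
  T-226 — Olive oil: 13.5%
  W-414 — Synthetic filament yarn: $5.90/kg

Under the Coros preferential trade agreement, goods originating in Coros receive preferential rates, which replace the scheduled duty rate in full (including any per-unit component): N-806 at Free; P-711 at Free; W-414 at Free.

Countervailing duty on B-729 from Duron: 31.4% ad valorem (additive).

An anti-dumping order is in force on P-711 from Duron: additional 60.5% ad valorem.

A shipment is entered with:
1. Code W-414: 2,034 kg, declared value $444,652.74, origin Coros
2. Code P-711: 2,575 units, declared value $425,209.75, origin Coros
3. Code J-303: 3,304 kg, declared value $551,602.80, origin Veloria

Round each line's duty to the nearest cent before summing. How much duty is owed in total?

Line 1 (W-414, Coros, 2,034 kg, $444,652.74):
Base rate for W-414 is $5.90/kg.
Origin Coros qualifies under the Galesta–Coros agreement and W-414 is covered: preferential rate Free applies instead.
Duty = $444,652.74 × 0% = $0.00.
Line 2 (P-711, Coros, 2,575 units, $425,209.75):
Base rate for P-711 is 2.5% + $1.26/unit.
Origin Coros qualifies under the Galesta–Coros agreement and P-711 is covered: preferential rate Free applies instead.
The additional-duty order on P-711 targets Duron, not Coros; it does not apply.
Duty = $425,209.75 × 0% = $0.00.
Line 3 (J-303, Veloria, 3,304 kg, $551,602.80):
Base rate for J-303 is 28%.
Duty = $551,602.80 × 28% = $154,448.78.
Total = $0.00 + $0.00 + $154,448.78 = $154,448.78.

$154,448.78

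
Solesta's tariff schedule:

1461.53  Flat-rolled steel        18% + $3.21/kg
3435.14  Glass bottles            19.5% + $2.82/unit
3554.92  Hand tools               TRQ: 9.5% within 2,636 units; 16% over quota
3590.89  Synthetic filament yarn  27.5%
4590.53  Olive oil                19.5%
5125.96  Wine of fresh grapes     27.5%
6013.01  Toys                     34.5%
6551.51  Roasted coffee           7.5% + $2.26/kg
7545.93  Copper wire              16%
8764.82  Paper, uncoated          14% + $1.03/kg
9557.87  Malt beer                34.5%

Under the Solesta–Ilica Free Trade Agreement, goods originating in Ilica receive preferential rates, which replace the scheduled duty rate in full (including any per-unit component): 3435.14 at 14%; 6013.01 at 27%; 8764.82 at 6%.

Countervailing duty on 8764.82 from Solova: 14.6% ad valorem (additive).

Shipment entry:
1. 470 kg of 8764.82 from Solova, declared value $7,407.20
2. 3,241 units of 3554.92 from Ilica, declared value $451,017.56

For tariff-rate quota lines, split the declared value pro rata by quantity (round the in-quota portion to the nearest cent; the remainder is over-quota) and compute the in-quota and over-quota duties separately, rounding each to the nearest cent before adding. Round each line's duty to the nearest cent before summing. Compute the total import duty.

Line 1 (8764.82, Solova, 470 kg, $7,407.20):
Base rate for 8764.82 is 14% + $1.03/kg.
8764.82 has an FTA preferential rate, but origin Solova is not Ilica; base rate stands.
Additional duty on 8764.82 from Solova: +14.6%. Applied ad valorem rate: 14% + 14.6% = 28.6%.
Duty = $7,407.20 × 28.6% + 470 × $1.03 = $2,602.56.
Line 2 (3554.92, Ilica, 3,241 units, $451,017.56):
Code 3554.92 is under a tariff-rate quota (threshold 2,636 units). In-quota: 2,636 units at 9.5%; over-quota: 605 units at 16%.
Pro-rata value split: in-quota = $451,017.56 × 2,636/3,241 = $366,825.76; over-quota = $451,017.56 − $366,825.76 = $84,191.80.
In-quota duty = $366,825.76 × 9.5% = $34,848.45. Over-quota duty = $84,191.80 × 16% = $13,470.69.
Line duty = $34,848.45 + $13,470.69 = $48,319.14.
Total = $2,602.56 + $48,319.14 = $50,921.70.

$50,921.70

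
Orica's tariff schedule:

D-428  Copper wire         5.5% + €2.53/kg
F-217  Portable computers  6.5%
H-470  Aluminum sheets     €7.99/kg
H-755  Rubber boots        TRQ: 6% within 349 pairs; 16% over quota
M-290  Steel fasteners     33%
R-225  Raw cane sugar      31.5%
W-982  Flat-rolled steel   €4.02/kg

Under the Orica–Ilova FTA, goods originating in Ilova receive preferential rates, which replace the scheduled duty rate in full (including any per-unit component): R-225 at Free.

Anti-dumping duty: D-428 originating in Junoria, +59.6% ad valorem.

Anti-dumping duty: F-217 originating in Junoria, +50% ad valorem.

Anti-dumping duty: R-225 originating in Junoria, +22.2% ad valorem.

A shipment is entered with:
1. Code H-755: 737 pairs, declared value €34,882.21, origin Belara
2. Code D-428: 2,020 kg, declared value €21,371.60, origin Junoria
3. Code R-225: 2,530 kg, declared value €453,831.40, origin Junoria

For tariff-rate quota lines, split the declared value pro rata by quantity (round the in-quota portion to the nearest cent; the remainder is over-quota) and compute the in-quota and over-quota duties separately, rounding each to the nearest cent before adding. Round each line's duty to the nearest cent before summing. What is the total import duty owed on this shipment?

Line 1 (H-755, Belara, 737 pairs, €34,882.21):
Code H-755 is under a tariff-rate quota (threshold 349 pairs). In-quota: 349 pairs at 6%; over-quota: 388 pairs at 16%.
Pro-rata value split: in-quota = €34,882.21 × 349/737 = €16,518.17; over-quota = €34,882.21 − €16,518.17 = €18,364.04.
In-quota duty = €16,518.17 × 6% = €991.09. Over-quota duty = €18,364.04 × 16% = €2,938.25.
Line duty = €991.09 + €2,938.25 = €3,929.34.
Line 2 (D-428, Junoria, 2,020 kg, €21,371.60):
Base rate for D-428 is 5.5% + €2.53/kg.
Additional duty on D-428 from Junoria: +59.6%. Applied ad valorem rate: 5.5% + 59.6% = 65.1%.
Duty = €21,371.60 × 65.1% + 2,020 × €2.53 = €19,023.51.
Line 3 (R-225, Junoria, 2,530 kg, €453,831.40):
Base rate for R-225 is 31.5%.
R-225 has an FTA preferential rate, but origin Junoria is not Ilova; base rate stands.
Additional duty on R-225 from Junoria: +22.2%. Applied ad valorem rate: 31.5% + 22.2% = 53.7%.
Duty = €453,831.40 × 53.7% = €243,707.46.
Total = €3,929.34 + €19,023.51 + €243,707.46 = €266,660.31.

€266,660.31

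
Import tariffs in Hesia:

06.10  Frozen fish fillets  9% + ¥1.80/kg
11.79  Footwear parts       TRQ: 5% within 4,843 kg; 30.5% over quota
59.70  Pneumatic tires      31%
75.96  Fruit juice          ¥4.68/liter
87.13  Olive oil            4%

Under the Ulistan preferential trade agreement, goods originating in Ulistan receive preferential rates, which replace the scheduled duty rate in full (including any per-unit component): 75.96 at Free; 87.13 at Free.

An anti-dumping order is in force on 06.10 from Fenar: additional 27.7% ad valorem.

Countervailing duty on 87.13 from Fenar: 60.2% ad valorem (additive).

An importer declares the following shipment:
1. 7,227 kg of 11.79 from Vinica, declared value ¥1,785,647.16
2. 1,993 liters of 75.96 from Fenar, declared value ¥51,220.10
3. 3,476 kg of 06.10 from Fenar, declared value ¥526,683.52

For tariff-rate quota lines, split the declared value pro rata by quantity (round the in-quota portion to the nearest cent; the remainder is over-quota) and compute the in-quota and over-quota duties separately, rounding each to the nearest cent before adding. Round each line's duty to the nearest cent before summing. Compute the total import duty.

Line 1 (11.79, Vinica, 7,227 kg, ¥1,785,647.16):
Code 11.79 is under a tariff-rate quota (threshold 4,843 kg). In-quota: 4,843 kg at 5%; over-quota: 2,384 kg at 30.5%.
Pro-rata value split: in-quota = ¥1,785,647.16 × 4,843/7,227 = ¥1,196,608.44; over-quota = ¥1,785,647.16 − ¥1,196,608.44 = ¥589,038.72.
In-quota duty = ¥1,196,608.44 × 5% = ¥59,830.42. Over-quota duty = ¥589,038.72 × 30.5% = ¥179,656.81.
Line duty = ¥59,830.42 + ¥179,656.81 = ¥239,487.23.
Line 2 (75.96, Fenar, 1,993 liters, ¥51,220.10):
Base rate for 75.96 is ¥4.68/liter.
75.96 has an FTA preferential rate, but origin Fenar is not Ulistan; base rate stands.
Duty = 1,993 × ¥4.68 = ¥9,327.24.
Line 3 (06.10, Fenar, 3,476 kg, ¥526,683.52):
Base rate for 06.10 is 9% + ¥1.80/kg.
Additional duty on 06.10 from Fenar: +27.7%. Applied ad valorem rate: 9% + 27.7% = 36.7%.
Duty = ¥526,683.52 × 36.7% + 3,476 × ¥1.80 = ¥199,549.65.
Total = ¥239,487.23 + ¥9,327.24 + ¥199,549.65 = ¥448,364.12.

¥448,364.12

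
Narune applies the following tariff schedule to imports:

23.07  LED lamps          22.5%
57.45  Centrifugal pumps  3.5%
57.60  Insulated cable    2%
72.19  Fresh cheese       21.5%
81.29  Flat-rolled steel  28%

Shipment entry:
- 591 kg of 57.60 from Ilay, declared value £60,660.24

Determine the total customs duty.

Line 1 (57.60, Ilay, 591 kg, £60,660.24):
Base rate for 57.60 is 2%.
Duty = £60,660.24 × 2% = £1,213.20.

£1,213.20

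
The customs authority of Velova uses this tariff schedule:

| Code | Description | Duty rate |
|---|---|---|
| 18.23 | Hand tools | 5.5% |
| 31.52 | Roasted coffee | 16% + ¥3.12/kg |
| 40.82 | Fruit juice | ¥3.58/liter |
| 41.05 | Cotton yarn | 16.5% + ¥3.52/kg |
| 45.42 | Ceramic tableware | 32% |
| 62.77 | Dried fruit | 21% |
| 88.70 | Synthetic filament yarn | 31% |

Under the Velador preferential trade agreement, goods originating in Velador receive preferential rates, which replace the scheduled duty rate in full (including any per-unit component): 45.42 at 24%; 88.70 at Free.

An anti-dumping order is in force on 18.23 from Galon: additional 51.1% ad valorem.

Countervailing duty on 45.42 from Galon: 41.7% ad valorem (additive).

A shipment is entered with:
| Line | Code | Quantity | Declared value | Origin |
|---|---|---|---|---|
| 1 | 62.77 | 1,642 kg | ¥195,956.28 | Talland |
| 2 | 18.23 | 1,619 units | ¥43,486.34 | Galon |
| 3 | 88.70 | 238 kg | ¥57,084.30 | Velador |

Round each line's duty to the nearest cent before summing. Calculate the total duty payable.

Line 1 (62.77, Talland, 1,642 kg, ¥195,956.28):
Base rate for 62.77 is 21%.
Duty = ¥195,956.28 × 21% = ¥41,150.82.
Line 2 (18.23, Galon, 1,619 units, ¥43,486.34):
Base rate for 18.23 is 5.5%.
Additional duty on 18.23 from Galon: +51.1%. Applied ad valorem rate: 5.5% + 51.1% = 56.6%.
Duty = ¥43,486.34 × 56.6% = ¥24,613.27.
Line 3 (88.70, Velador, 238 kg, ¥57,084.30):
Base rate for 88.70 is 31%.
Origin Velador qualifies under the Velova–Velador agreement and 88.70 is covered: preferential rate Free applies instead.
Duty = ¥57,084.30 × 0% = ¥0.00.
Total = ¥41,150.82 + ¥24,613.27 + ¥0.00 = ¥65,764.09.

¥65,764.09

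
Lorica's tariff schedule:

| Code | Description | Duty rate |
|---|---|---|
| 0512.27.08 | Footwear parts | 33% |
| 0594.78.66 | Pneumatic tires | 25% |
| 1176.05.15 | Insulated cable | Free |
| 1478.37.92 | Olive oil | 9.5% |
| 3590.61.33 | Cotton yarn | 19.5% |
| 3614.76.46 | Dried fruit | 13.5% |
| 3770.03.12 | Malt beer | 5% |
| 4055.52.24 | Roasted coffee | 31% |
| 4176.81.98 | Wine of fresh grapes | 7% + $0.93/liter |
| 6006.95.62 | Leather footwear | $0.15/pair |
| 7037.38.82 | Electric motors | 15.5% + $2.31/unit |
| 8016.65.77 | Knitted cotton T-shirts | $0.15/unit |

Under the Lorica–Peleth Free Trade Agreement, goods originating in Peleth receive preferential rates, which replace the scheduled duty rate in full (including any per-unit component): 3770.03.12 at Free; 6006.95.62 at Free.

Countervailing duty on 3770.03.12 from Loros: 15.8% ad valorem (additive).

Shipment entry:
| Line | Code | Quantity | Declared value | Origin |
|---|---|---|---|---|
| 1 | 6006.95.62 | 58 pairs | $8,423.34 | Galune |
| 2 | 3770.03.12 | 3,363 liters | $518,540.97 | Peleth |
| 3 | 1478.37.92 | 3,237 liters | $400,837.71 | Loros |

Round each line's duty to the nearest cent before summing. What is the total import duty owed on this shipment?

$38,088.28

Line 1 (6006.95.62, Galune, 58 pairs, $8,423.34):
Base rate for 6006.95.62 is $0.15/pair.
6006.95.62 has an FTA preferential rate, but origin Galune is not Peleth; base rate stands.
Duty = 58 × $0.15 = $8.70.
Line 2 (3770.03.12, Peleth, 3,363 liters, $518,540.97):
Base rate for 3770.03.12 is 5%.
Origin Peleth qualifies under the Lorica–Peleth agreement and 3770.03.12 is covered: preferential rate Free applies instead.
The additional-duty order on 3770.03.12 targets Loros, not Peleth; it does not apply.
Duty = $518,540.97 × 0% = $0.00.
Line 3 (1478.37.92, Loros, 3,237 liters, $400,837.71):
Base rate for 1478.37.92 is 9.5%.
Duty = $400,837.71 × 9.5% = $38,079.58.
Total = $8.70 + $0.00 + $38,079.58 = $38,088.28.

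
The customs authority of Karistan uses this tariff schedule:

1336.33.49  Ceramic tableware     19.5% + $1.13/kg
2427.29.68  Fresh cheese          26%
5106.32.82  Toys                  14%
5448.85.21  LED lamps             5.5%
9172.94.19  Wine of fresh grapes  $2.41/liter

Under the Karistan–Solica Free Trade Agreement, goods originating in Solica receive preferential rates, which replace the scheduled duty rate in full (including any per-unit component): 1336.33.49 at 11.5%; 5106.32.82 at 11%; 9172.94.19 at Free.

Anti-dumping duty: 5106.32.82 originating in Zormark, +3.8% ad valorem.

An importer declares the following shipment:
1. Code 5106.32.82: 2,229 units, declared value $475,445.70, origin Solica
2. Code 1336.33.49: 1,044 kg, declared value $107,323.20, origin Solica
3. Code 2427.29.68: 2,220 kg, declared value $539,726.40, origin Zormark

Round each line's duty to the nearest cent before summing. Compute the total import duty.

$204,970.06

Line 1 (5106.32.82, Solica, 2,229 units, $475,445.70):
Base rate for 5106.32.82 is 14%.
Origin Solica qualifies under the Karistan–Solica agreement and 5106.32.82 is covered: preferential rate 11% applies instead.
The additional-duty order on 5106.32.82 targets Zormark, not Solica; it does not apply.
Duty = $475,445.70 × 11% = $52,299.03.
Line 2 (1336.33.49, Solica, 1,044 kg, $107,323.20):
Base rate for 1336.33.49 is 19.5% + $1.13/kg.
Origin Solica qualifies under the Karistan–Solica agreement and 1336.33.49 is covered: preferential rate 11.5% applies instead.
Duty = $107,323.20 × 11.5% = $12,342.17.
Line 3 (2427.29.68, Zormark, 2,220 kg, $539,726.40):
Base rate for 2427.29.68 is 26%.
Duty = $539,726.40 × 26% = $140,328.86.
Total = $52,299.03 + $12,342.17 + $140,328.86 = $204,970.06.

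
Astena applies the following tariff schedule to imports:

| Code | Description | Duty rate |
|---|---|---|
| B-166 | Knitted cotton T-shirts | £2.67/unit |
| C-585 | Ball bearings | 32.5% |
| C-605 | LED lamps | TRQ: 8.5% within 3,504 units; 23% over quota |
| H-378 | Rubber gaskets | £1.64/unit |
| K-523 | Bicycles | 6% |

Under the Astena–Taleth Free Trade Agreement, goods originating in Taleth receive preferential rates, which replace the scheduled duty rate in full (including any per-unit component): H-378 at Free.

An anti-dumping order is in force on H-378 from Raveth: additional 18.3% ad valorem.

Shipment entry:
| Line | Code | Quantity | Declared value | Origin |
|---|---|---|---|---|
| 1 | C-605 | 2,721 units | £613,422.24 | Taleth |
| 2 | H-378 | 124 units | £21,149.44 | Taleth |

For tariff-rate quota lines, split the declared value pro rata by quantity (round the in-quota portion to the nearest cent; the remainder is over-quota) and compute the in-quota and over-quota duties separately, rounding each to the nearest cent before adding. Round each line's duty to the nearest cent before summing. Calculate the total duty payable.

£52,140.89

Line 1 (C-605, Taleth, 2,721 units, £613,422.24):
Code C-605 is under a tariff-rate quota (threshold 3,504 units). Quantity 2,721 units is within the quota, so the in-quota rate 8.5% applies to the full value.
Duty = £613,422.24 × 8.5% = £52,140.89.
Line 2 (H-378, Taleth, 124 units, £21,149.44):
Base rate for H-378 is £1.64/unit.
Origin Taleth qualifies under the Astena–Taleth agreement and H-378 is covered: preferential rate Free applies instead.
The additional-duty order on H-378 targets Raveth, not Taleth; it does not apply.
Duty = £21,149.44 × 0% = £0.00.
Total = £52,140.89 + £0.00 = £52,140.89.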